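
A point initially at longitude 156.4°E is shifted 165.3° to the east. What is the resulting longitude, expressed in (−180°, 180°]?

38.3°W

Start at +156.4°; shift +165.3° → +321.7°.
+321.7° lies outside (−180°, 180°]; subtract 360° → -38.3°.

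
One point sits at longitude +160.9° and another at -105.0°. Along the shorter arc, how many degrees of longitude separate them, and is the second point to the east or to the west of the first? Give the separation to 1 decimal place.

Raw difference: -105.0 − 160.9 = -265.9°.
Normalise into (−180°, 180°]: -265.9° + 360° = 94.1°.
Positive ⇒ the second point lies to the east; separation 94.1°.

94.1° east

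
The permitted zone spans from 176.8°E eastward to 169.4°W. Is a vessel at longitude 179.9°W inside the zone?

Yes

Band width going east from +176.8° to -169.4°: ((-169.4 − 176.8) mod 360) = 13.8°.
Offset of -179.9° east of the west edge: ((-179.9 − 176.8) mod 360) = 3.3°.
3.3° ≤ 13.8° ⇒ inside.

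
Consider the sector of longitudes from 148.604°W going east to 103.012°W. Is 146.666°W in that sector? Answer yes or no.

Yes

Band width going east from -148.604° to -103.012°: ((-103.012 − -148.604) mod 360) = 45.592°.
Offset of -146.666° east of the west edge: ((-146.666 − -148.604) mod 360) = 1.938°.
1.938° ≤ 45.592° ⇒ inside.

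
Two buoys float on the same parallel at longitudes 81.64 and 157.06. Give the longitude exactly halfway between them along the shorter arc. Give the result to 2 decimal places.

Signed shortest Δλ from +81.64° to +157.06° is +75.42°.
Midpoint longitude = +81.64° + (+75.42°)/2 = +81.64° + 37.71° = +119.35°.

+119.35°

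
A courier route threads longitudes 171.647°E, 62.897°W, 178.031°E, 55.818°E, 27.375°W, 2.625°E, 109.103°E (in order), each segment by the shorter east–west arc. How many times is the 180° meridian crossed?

2

Leg 1: +171.647° → -62.897°, shortest Δλ = 125.456° (east) — crosses 180°.
Leg 2: -62.897° → +178.031°, shortest Δλ = -119.072° (west) — crosses 180°.
Leg 3: +178.031° → +55.818°, shortest Δλ = -122.213° (west) — does not cross 180°.
Leg 4: +55.818° → -27.375°, shortest Δλ = -83.193° (west) — does not cross 180°.
Leg 5: -27.375° → +2.625°, shortest Δλ = 30.0° (east) — does not cross 180°.
Leg 6: +2.625° → +109.103°, shortest Δλ = 106.478° (east) — does not cross 180°.
Total crossings: 2.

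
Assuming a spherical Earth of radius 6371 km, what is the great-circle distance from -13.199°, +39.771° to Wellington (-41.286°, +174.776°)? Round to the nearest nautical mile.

6695 nmi

Δλ = 174.776 − 39.771 = 135.005°.
Δφ = -41.286 − -13.199 = -28.087°.
a = sin²(Δφ/2) + cos φ₁ · cos φ₂ · sin²(Δλ/2) = 0.683344.
c = 2·atan2(√a, √(1−a)) = 1.94624 rad → d = 6371·c ≈ 12399.51 km ≈ 6695.20 nmi.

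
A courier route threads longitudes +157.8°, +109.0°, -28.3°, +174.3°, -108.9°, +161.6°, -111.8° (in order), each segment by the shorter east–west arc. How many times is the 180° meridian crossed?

Leg 1: +157.8° → +109.0°, shortest Δλ = -48.8° (west) — does not cross 180°.
Leg 2: +109.0° → -28.3°, shortest Δλ = -137.3° (west) — does not cross 180°.
Leg 3: -28.3° → +174.3°, shortest Δλ = -157.4° (west) — crosses 180°.
Leg 4: +174.3° → -108.9°, shortest Δλ = 76.8° (east) — crosses 180°.
Leg 5: -108.9° → +161.6°, shortest Δλ = -89.5° (west) — crosses 180°.
Leg 6: +161.6° → -111.8°, shortest Δλ = 86.6° (east) — crosses 180°.
Total crossings: 4.

4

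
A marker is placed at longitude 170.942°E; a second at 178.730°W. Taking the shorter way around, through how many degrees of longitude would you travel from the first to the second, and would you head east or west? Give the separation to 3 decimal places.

10.328° east

Raw difference: -178.730 − 170.942 = -349.672°.
Normalise into (−180°, 180°]: -349.672° + 360° = 10.328°.
Positive ⇒ the second point lies to the east; separation 10.328°.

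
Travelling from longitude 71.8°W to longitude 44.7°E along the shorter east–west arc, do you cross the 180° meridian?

Signed shortest Δλ = ((44.7 − -71.8 + 180) mod 360) − 180 = 116.5°.
Going east by 116.5° from -71.8° reaches +44.7° without touching 180°.

No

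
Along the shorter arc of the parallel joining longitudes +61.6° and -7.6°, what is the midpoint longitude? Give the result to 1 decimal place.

+27.0°

Signed shortest Δλ from +61.6° to -7.6° is -69.2°.
Midpoint longitude = +61.6° + (-69.2°)/2 = +61.6° − 34.6° = +27.0°.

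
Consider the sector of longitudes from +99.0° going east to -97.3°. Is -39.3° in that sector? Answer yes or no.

Band width going east from +99.0° to -97.3°: ((-97.3 − 99.0) mod 360) = 163.7°.
Offset of -39.3° east of the west edge: ((-39.3 − 99.0) mod 360) = 221.7°.
221.7° > 163.7° ⇒ outside.

No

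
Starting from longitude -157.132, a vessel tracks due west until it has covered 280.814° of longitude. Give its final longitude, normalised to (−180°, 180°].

-77.946°

Start at -157.132°; shift −280.814° → -437.946°.
-437.946° lies outside (−180°, 180°]; add 360° → -77.946°.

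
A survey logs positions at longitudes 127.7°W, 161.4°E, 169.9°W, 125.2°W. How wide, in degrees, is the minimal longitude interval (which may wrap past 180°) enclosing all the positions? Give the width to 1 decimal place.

73.4°

Sort the longitudes: -169.9°, -127.7°, -125.2°, +161.4°.
Eastward gaps between consecutive values (wrapping around): 42.2°, 2.5°, 286.6°, 28.7°.
Largest gap = 286.6° ⇒ minimal covering band is its complement: 360° − 286.6° = 73.4°.
Band runs from +161.4° eastward to -125.2°, crossing the antimeridian.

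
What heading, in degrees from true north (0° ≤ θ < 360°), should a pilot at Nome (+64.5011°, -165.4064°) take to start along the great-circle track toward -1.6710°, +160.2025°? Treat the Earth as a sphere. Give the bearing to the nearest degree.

Δλ = 160.2025 − -165.4064 = 325.6089°; wrapped into (−180°, 180°]: -34.3911°.
θ = atan2( sin Δλ · cos φ₂ , cos φ₁ · sin φ₂ − sin φ₁ · cos φ₂ · cos Δλ )
  = atan2(-0.56460, -0.75706) = -143.285° → normalised to [0°, 360°): 216.715°.

217°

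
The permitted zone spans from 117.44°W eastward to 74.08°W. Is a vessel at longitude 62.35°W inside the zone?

No

Band width going east from -117.44° to -74.08°: ((-74.08 − -117.44) mod 360) = 43.36°.
Offset of -62.35° east of the west edge: ((-62.35 − -117.44) mod 360) = 55.09°.
55.09° > 43.36° ⇒ outside.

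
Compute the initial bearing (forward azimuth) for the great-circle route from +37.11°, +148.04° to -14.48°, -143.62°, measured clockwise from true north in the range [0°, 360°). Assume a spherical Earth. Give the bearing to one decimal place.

Δλ = -143.62 − 148.04 = -291.66°; wrapped into (−180°, 180°]: 68.34°.
θ = atan2( sin Δλ · cos φ₂ , cos φ₁ · sin φ₂ − sin φ₁ · cos φ₂ · cos Δλ )
  = atan2(0.89987, -0.41502) = 114.759° → normalised to [0°, 360°): 114.759°.

114.8°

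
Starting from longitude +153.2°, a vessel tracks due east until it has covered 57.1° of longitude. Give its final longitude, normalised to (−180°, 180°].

-149.7°

Start at +153.2°; shift +57.1° → +210.3°.
+210.3° lies outside (−180°, 180°]; subtract 360° → -149.7°.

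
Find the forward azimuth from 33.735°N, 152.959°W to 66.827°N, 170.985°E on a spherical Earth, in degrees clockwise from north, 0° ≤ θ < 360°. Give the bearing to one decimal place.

Δλ = 170.985 − -152.959 = 323.944°; wrapped into (−180°, 180°]: -36.056°.
θ = atan2( sin Δλ · cos φ₂ , cos φ₁ · sin φ₂ − sin φ₁ · cos φ₂ · cos Δλ )
  = atan2(-0.23161, 0.58785) = -21.504° → normalised to [0°, 360°): 338.496°.

338.5°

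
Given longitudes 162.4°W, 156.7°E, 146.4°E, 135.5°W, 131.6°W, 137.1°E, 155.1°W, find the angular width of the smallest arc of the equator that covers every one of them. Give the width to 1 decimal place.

Sort the longitudes: -162.4°, -155.1°, -135.5°, -131.6°, +137.1°, +146.4°, +156.7°.
Eastward gaps between consecutive values (wrapping around): 7.3°, 19.6°, 3.9°, 268.7°, 9.3°, 10.3°, 40.9°.
Largest gap = 268.7° ⇒ minimal covering band is its complement: 360° − 268.7° = 91.3°.
Band runs from +137.1° eastward to -131.6°, crossing the antimeridian.

91.3°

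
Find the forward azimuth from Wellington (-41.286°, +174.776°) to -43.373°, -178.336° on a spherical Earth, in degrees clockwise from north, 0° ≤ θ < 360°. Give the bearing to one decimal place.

Δλ = -178.336 − 174.776 = -353.112°; wrapped into (−180°, 180°]: 6.888°.
θ = atan2( sin Δλ · cos φ₂ , cos φ₁ · sin φ₂ − sin φ₁ · cos φ₂ · cos Δλ )
  = atan2(0.08718, -0.03988) = 114.582° → normalised to [0°, 360°): 114.582°.

114.6°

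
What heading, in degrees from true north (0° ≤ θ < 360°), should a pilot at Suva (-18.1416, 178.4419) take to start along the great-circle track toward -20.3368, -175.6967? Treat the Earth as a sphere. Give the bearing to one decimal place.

112.6°

Δλ = -175.6967 − 178.4419 = -354.1386°; wrapped into (−180°, 180°]: 5.8614°.
θ = atan2( sin Δλ · cos φ₂ , cos φ₁ · sin φ₂ − sin φ₁ · cos φ₂ · cos Δλ )
  = atan2(0.09576, -0.03983) = 112.585° → normalised to [0°, 360°): 112.585°.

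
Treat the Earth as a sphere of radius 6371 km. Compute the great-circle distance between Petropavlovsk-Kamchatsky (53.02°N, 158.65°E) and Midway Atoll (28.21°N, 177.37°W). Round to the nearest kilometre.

3387 km

Δλ = -177.37 − 158.65 = -336.02°; wrapped into (−180°, 180°]: 23.98°.
Δφ = 28.21 − 53.02 = -24.81°.
a = sin²(Δφ/2) + cos φ₁ · cos φ₂ · sin²(Δλ/2) = 0.069024.
c = 2·atan2(√a, √(1−a)) = 0.53169 rad → d = 6371·c ≈ 3387.40 km.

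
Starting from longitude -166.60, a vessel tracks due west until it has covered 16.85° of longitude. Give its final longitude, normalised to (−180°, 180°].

Start at -166.60°; shift −16.85° → -183.45°.
-183.45° lies outside (−180°, 180°]; add 360° → +176.55°.

+176.55°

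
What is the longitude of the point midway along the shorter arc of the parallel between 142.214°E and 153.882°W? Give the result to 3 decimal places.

Signed shortest Δλ from +142.214° to -153.882° is +63.904°.
Midpoint longitude = +142.214° + (+63.904°)/2 = +142.214° + 31.952° = +174.166°.
(The naïve average (+142.214 + -153.882)/2 = -5.834° is on the wrong side of the globe.)

174.166°E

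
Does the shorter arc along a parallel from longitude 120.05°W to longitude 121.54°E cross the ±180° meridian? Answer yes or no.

Naïve |121.54 − -120.05| = 241.59° > 180°, so the shorter arc goes the other way round — across 180°.
Signed shortest Δλ = ((121.54 − -120.05 + 180) mod 360) − 180 = -118.41°.
Going west by 118.41° from -120.05° passes through 180° before reaching +121.54°.

Yes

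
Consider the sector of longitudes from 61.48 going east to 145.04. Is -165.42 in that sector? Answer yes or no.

No

Band width going east from +61.48° to +145.04°: ((145.04 − 61.48) mod 360) = 83.56°.
Offset of -165.42° east of the west edge: ((-165.42 − 61.48) mod 360) = 133.10°.
133.10° > 83.56° ⇒ outside.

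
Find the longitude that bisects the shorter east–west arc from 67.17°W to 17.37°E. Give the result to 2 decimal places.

Signed shortest Δλ from -67.17° to +17.37° is +84.54°.
Midpoint longitude = -67.17° + (+84.54°)/2 = -67.17° + 42.27° = -24.90°.

24.90°W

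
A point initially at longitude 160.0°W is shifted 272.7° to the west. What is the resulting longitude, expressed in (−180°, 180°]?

Start at -160.0°; shift −272.7° → -432.7°.
-432.7° lies outside (−180°, 180°]; add 360° → -72.7°.

72.7°W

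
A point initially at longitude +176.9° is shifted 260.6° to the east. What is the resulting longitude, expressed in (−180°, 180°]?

+77.5°

Start at +176.9°; shift +260.6° → +437.5°.
+437.5° lies outside (−180°, 180°]; subtract 360° → +77.5°.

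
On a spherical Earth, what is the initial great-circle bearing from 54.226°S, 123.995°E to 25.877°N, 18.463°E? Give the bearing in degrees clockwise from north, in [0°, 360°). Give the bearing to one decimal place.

Δλ = 18.463 − 123.995 = -105.532°.
θ = atan2( sin Δλ · cos φ₂ , cos φ₁ · sin φ₂ − sin φ₁ · cos φ₂ · cos Δλ )
  = atan2(-0.86688, 0.05967) = -86.063° → normalised to [0°, 360°): 273.937°.

273.9°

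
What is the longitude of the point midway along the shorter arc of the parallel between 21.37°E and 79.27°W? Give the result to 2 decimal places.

28.95°W

Signed shortest Δλ from +21.37° to -79.27° is -100.64°.
Midpoint longitude = +21.37° + (-100.64°)/2 = +21.37° − 50.32° = -28.95°.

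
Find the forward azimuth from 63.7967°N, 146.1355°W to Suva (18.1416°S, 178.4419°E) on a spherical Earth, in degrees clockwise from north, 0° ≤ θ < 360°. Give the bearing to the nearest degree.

213°

Δλ = 178.4419 − -146.1355 = 324.5774°; wrapped into (−180°, 180°]: -35.4226°.
θ = atan2( sin Δλ · cos φ₂ , cos φ₁ · sin φ₂ − sin φ₁ · cos φ₂ · cos Δλ )
  = atan2(-0.55079, -0.83229) = -146.504° → normalised to [0°, 360°): 213.496°.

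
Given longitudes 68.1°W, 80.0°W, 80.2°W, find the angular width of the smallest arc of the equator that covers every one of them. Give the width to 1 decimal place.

Sort the longitudes: -80.2°, -80.0°, -68.1°.
Eastward gaps between consecutive values (wrapping around): 0.2°, 11.9°, 347.9°.
Largest gap = 347.9° ⇒ minimal covering band is its complement: 360° − 347.9° = 12.1°.
Band runs from -80.2° eastward to -68.1°.

12.1°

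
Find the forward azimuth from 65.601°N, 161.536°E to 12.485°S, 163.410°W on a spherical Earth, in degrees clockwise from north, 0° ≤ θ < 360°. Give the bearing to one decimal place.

145.5°

Δλ = -163.410 − 161.536 = -324.946°; wrapped into (−180°, 180°]: 35.054°.
θ = atan2( sin Δλ · cos φ₂ , cos φ₁ · sin φ₂ − sin φ₁ · cos φ₂ · cos Δλ )
  = atan2(0.56077, -0.81718) = 145.541° → normalised to [0°, 360°): 145.541°.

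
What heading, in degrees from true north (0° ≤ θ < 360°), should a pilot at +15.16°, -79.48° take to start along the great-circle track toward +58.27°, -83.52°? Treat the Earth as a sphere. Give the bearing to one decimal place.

356.9°

Δλ = -83.52 − -79.48 = -4.04°.
θ = atan2( sin Δλ · cos φ₂ , cos φ₁ · sin φ₂ − sin φ₁ · cos φ₂ · cos Δλ )
  = atan2(-0.03705, 0.68374) = -3.102° → normalised to [0°, 360°): 356.898°.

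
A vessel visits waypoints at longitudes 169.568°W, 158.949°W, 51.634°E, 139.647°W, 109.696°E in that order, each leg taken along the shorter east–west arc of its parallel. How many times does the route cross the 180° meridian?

Leg 1: -169.568° → -158.949°, shortest Δλ = 10.619° (east) — does not cross 180°.
Leg 2: -158.949° → +51.634°, shortest Δλ = -149.417° (west) — crosses 180°.
Leg 3: +51.634° → -139.647°, shortest Δλ = 168.719° (east) — crosses 180°.
Leg 4: -139.647° → +109.696°, shortest Δλ = -110.657° (west) — crosses 180°.
Total crossings: 3.

3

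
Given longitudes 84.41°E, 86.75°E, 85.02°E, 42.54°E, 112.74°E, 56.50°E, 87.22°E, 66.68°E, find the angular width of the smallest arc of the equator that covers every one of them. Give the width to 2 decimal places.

70.20°

Sort the longitudes: +42.54°, +56.50°, +66.68°, +84.41°, +85.02°, +86.75°, +87.22°, +112.74°.
Eastward gaps between consecutive values (wrapping around): 13.96°, 10.18°, 17.73°, 0.61°, 1.73°, 0.47°, 25.52°, 289.80°.
Largest gap = 289.80° ⇒ minimal covering band is its complement: 360° − 289.80° = 70.20°.
Band runs from +42.54° eastward to +112.74°.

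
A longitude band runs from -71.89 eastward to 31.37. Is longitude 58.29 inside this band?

Band width going east from -71.89° to +31.37°: ((31.37 − -71.89) mod 360) = 103.26°.
Offset of +58.29° east of the west edge: ((58.29 − -71.89) mod 360) = 130.18°.
130.18° > 103.26° ⇒ outside.

No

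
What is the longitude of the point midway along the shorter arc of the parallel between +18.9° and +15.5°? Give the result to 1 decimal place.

Signed shortest Δλ from +18.9° to +15.5° is -3.4°.
Midpoint longitude = +18.9° + (-3.4°)/2 = +18.9° − 1.7° = +17.2°.

+17.2°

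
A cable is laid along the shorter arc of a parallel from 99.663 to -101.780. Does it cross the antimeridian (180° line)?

Naïve |-101.780 − 99.663| = 201.443° > 180°, so the shorter arc goes the other way round — across 180°.
Signed shortest Δλ = ((-101.780 − 99.663 + 180) mod 360) − 180 = 158.557°.
Going east by 158.557° from +99.663° passes through 180° before reaching -101.780°.

Yes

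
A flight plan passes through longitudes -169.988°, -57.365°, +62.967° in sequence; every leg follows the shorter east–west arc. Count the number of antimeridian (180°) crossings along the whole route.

0

Leg 1: -169.988° → -57.365°, shortest Δλ = 112.623° (east) — does not cross 180°.
Leg 2: -57.365° → +62.967°, shortest Δλ = 120.332° (east) — does not cross 180°.
Total crossings: 0.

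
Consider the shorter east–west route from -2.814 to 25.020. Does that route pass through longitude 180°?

Signed shortest Δλ = ((25.020 − -2.814 + 180) mod 360) − 180 = 27.834°.
Going east by 27.834° from -2.814° reaches +25.020° without touching 180°.

No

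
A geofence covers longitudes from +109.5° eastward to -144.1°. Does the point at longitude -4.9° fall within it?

Band width going east from +109.5° to -144.1°: ((-144.1 − 109.5) mod 360) = 106.4°.
Offset of -4.9° east of the west edge: ((-4.9 − 109.5) mod 360) = 245.6°.
245.6° > 106.4° ⇒ outside.

No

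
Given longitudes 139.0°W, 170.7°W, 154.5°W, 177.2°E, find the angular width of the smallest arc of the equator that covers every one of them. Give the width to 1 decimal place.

Sort the longitudes: -170.7°, -154.5°, -139.0°, +177.2°.
Eastward gaps between consecutive values (wrapping around): 16.2°, 15.5°, 316.2°, 12.1°.
Largest gap = 316.2° ⇒ minimal covering band is its complement: 360° − 316.2° = 43.8°.
Band runs from +177.2° eastward to -139.0°, crossing the antimeridian.

43.8°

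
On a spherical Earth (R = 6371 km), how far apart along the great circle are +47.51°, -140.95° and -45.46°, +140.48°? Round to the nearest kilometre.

Δλ = 140.48 − -140.95 = 281.43°; wrapped into (−180°, 180°]: -78.57°.
Δφ = -45.46 − 47.51 = -92.97°.
a = sin²(Δφ/2) + cos φ₁ · cos φ₂ · sin²(Δλ/2) = 0.715849.
c = 2·atan2(√a, √(1−a)) = 2.01717 rad → d = 6371·c ≈ 12851.40 km.

12851 km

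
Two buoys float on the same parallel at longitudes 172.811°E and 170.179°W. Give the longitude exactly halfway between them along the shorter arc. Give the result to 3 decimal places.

178.684°W

Signed shortest Δλ from +172.811° to -170.179° is +17.010°.
Midpoint longitude = +172.811° + (+17.010°)/2 = +172.811° + 8.505° = +181.316°.
Normalise into (−180°, 180°]: -178.684°.
(The naïve average (+172.811 + -170.179)/2 = 1.316° is on the wrong side of the globe.)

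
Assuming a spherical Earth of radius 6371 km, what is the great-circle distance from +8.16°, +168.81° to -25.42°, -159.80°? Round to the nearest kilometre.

Δλ = -159.80 − 168.81 = -328.61°; wrapped into (−180°, 180°]: 31.39°.
Δφ = -25.42 − 8.16 = -33.58°.
a = sin²(Δφ/2) + cos φ₁ · cos φ₂ · sin²(Δλ/2) = 0.148868.
c = 2·atan2(√a, √(1−a)) = 0.79222 rad → d = 6371·c ≈ 5047.26 km.

5047 km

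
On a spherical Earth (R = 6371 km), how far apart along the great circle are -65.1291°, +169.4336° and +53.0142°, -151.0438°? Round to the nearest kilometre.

Δλ = -151.0438 − 169.4336 = -320.4774°; wrapped into (−180°, 180°]: 39.5226°.
Δφ = 53.0142 − -65.1291 = 118.1433°.
a = sin²(Δφ/2) + cos φ₁ · cos φ₂ · sin²(Δλ/2) = 0.764763.
c = 2·atan2(√a, √(1−a)) = 2.12884 rad → d = 6371·c ≈ 13562.83 km.

13563 km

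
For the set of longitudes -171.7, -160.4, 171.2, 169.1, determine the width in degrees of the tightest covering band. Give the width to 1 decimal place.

Sort the longitudes: -171.7°, -160.4°, +169.1°, +171.2°.
Eastward gaps between consecutive values (wrapping around): 11.3°, 329.5°, 2.1°, 17.1°.
Largest gap = 329.5° ⇒ minimal covering band is its complement: 360° − 329.5° = 30.5°.
Band runs from +169.1° eastward to -160.4°, crossing the antimeridian.

30.5°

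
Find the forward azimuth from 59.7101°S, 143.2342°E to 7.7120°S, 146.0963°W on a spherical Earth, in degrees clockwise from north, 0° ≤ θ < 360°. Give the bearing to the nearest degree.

Δλ = -146.0963 − 143.2342 = -289.3305°; wrapped into (−180°, 180°]: 70.6695°.
θ = atan2( sin Δλ · cos φ₂ , cos φ₁ · sin φ₂ − sin φ₁ · cos φ₂ · cos Δλ )
  = atan2(0.93509, 0.21556) = 77.019° → normalised to [0°, 360°): 77.019°.

77°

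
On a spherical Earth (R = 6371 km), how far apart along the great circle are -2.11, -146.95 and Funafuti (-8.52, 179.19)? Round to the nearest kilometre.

Δλ = 179.19 − -146.95 = 326.14°; wrapped into (−180°, 180°]: -33.86°.
Δφ = -8.52 − -2.11 = -6.41°.
a = sin²(Δφ/2) + cos φ₁ · cos φ₂ · sin²(Δλ/2) = 0.086932.
c = 2·atan2(√a, √(1−a)) = 0.59858 rad → d = 6371·c ≈ 3813.57 km.

3814 km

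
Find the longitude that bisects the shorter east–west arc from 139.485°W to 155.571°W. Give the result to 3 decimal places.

147.528°W

Signed shortest Δλ from -139.485° to -155.571° is -16.086°.
Midpoint longitude = -139.485° + (-16.086°)/2 = -139.485° − 8.043° = -147.528°.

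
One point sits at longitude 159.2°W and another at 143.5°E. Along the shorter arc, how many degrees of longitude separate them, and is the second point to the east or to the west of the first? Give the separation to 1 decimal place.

57.3° west

Raw difference: 143.5 − -159.2 = 302.7°.
Normalise into (−180°, 180°]: 302.7° − 360° = -57.3°.
Negative ⇒ the second point lies to the west; separation 57.3°.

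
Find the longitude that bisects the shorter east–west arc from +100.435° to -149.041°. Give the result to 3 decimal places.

Signed shortest Δλ from +100.435° to -149.041° is +110.524°.
Midpoint longitude = +100.435° + (+110.524°)/2 = +100.435° + 55.262° = +155.697°.
(The naïve average (+100.435 + -149.041)/2 = -24.303° is on the wrong side of the globe.)

+155.697°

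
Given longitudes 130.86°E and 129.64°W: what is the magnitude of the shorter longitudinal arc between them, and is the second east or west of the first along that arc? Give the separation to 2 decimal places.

Raw difference: -129.64 − 130.86 = -260.5°.
Normalise into (−180°, 180°]: -260.5° + 360° = 99.5°.
Positive ⇒ the second point lies to the east; separation 99.50°.

99.50° east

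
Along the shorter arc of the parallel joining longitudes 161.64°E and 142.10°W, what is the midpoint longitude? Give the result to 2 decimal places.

Signed shortest Δλ from +161.64° to -142.10° is +56.26°.
Midpoint longitude = +161.64° + (+56.26°)/2 = +161.64° + 28.13° = +189.77°.
Normalise into (−180°, 180°]: -170.23°.
(The naïve average (+161.64 + -142.10)/2 = 9.77° is on the wrong side of the globe.)

170.23°W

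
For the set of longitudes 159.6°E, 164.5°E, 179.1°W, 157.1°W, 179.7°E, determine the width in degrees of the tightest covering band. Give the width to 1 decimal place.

Sort the longitudes: -179.1°, -157.1°, +159.6°, +164.5°, +179.7°.
Eastward gaps between consecutive values (wrapping around): 22.0°, 316.7°, 4.9°, 15.2°, 1.2°.
Largest gap = 316.7° ⇒ minimal covering band is its complement: 360° − 316.7° = 43.3°.
Band runs from +159.6° eastward to -157.1°, crossing the antimeridian.

43.3°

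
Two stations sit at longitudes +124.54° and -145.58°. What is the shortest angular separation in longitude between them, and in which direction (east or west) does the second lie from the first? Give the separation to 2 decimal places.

89.88° east

Raw difference: -145.58 − 124.54 = -270.12°.
Normalise into (−180°, 180°]: -270.12° + 360° = 89.88°.
Positive ⇒ the second point lies to the east; separation 89.88°.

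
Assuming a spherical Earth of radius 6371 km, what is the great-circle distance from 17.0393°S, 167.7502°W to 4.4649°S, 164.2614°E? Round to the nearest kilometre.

3355 km

Δλ = 164.2614 − -167.7502 = 332.0116°; wrapped into (−180°, 180°]: -27.9884°.
Δφ = -4.4649 − -17.0393 = 12.5744°.
a = sin²(Δφ/2) + cos φ₁ · cos φ₂ · sin²(Δλ/2) = 0.067735.
c = 2·atan2(√a, √(1−a)) = 0.52658 rad → d = 6371·c ≈ 3354.85 km.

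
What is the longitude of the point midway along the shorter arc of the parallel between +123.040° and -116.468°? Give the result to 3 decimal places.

Signed shortest Δλ from +123.040° to -116.468° is +120.492°.
Midpoint longitude = +123.040° + (+120.492°)/2 = +123.040° + 60.246° = +183.286°.
Normalise into (−180°, 180°]: -176.714°.
(The naïve average (+123.040 + -116.468)/2 = 3.286° is on the wrong side of the globe.)

-176.714°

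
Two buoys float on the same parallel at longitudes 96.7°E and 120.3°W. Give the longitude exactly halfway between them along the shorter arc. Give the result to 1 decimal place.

Signed shortest Δλ from +96.7° to -120.3° is +143.0°.
Midpoint longitude = +96.7° + (+143.0°)/2 = +96.7° + 71.5° = +168.2°.
(The naïve average (+96.7 + -120.3)/2 = -11.8° is on the wrong side of the globe.)

168.2°E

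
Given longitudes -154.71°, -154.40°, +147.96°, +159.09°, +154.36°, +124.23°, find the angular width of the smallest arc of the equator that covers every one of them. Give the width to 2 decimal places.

81.37°

Sort the longitudes: -154.71°, -154.40°, +124.23°, +147.96°, +154.36°, +159.09°.
Eastward gaps between consecutive values (wrapping around): 0.31°, 278.63°, 23.73°, 6.40°, 4.73°, 46.20°.
Largest gap = 278.63° ⇒ minimal covering band is its complement: 360° − 278.63° = 81.37°.
Band runs from +124.23° eastward to -154.40°, crossing the antimeridian.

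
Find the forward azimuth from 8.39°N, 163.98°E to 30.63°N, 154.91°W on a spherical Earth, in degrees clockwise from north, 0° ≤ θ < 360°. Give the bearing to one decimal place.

Δλ = -154.91 − 163.98 = -318.89°; wrapped into (−180°, 180°]: 41.11°.
θ = atan2( sin Δλ · cos φ₂ , cos φ₁ · sin φ₂ − sin φ₁ · cos φ₂ · cos Δλ )
  = atan2(0.56577, 0.40944) = 54.107° → normalised to [0°, 360°): 54.107°.

54.1°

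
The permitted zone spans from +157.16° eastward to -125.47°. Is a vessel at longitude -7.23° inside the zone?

Band width going east from +157.16° to -125.47°: ((-125.47 − 157.16) mod 360) = 77.37°.
Offset of -7.23° east of the west edge: ((-7.23 − 157.16) mod 360) = 195.61°.
195.61° > 77.37° ⇒ outside.

No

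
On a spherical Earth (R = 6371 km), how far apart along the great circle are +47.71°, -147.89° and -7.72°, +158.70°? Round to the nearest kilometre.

8079 km

Δλ = 158.70 − -147.89 = 306.59°; wrapped into (−180°, 180°]: -53.41°.
Δφ = -7.72 − 47.71 = -55.43°.
a = sin²(Δφ/2) + cos φ₁ · cos φ₂ · sin²(Δλ/2) = 0.350956.
c = 2·atan2(√a, √(1−a)) = 1.26811 rad → d = 6371·c ≈ 8079.11 km.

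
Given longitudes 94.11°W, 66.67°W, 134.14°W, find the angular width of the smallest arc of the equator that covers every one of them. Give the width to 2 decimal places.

67.47°

Sort the longitudes: -134.14°, -94.11°, -66.67°.
Eastward gaps between consecutive values (wrapping around): 40.03°, 27.44°, 292.53°.
Largest gap = 292.53° ⇒ minimal covering band is its complement: 360° − 292.53° = 67.47°.
Band runs from -134.14° eastward to -66.67°.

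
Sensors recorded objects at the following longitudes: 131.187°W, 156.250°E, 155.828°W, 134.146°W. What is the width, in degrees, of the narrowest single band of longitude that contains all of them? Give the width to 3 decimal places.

72.563°

Sort the longitudes: -155.828°, -134.146°, -131.187°, +156.250°.
Eastward gaps between consecutive values (wrapping around): 21.682°, 2.959°, 287.437°, 47.922°.
Largest gap = 287.437° ⇒ minimal covering band is its complement: 360° − 287.437° = 72.563°.
Band runs from +156.250° eastward to -131.187°, crossing the antimeridian.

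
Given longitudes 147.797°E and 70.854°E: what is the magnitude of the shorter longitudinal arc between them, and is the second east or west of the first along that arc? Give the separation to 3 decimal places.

Raw difference: 70.854 − 147.797 = -76.943°.
Normalise into (−180°, 180°]: -76.943° stays -76.943°.
Negative ⇒ the second point lies to the west; separation 76.943°.

76.943° west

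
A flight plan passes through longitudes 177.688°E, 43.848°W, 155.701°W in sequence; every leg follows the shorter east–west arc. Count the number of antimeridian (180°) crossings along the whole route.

Leg 1: +177.688° → -43.848°, shortest Δλ = 138.464° (east) — crosses 180°.
Leg 2: -43.848° → -155.701°, shortest Δλ = -111.853° (west) — does not cross 180°.
Total crossings: 1.

1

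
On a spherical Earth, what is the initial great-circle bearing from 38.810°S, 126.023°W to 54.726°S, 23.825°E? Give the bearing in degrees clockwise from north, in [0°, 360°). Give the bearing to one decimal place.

163.0°

Δλ = 23.825 − -126.023 = 149.848°.
θ = atan2( sin Δλ · cos φ₂ , cos φ₁ · sin φ₂ − sin φ₁ · cos φ₂ · cos Δλ )
  = atan2(0.29007, -0.94913) = 163.006° → normalised to [0°, 360°): 163.006°.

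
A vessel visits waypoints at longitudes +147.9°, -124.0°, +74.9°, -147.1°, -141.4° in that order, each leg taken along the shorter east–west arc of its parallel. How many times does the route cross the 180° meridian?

Leg 1: +147.9° → -124.0°, shortest Δλ = 88.1° (east) — crosses 180°.
Leg 2: -124.0° → +74.9°, shortest Δλ = -161.1° (west) — crosses 180°.
Leg 3: +74.9° → -147.1°, shortest Δλ = 138.0° (east) — crosses 180°.
Leg 4: -147.1° → -141.4°, shortest Δλ = 5.7° (east) — does not cross 180°.
Total crossings: 3.

3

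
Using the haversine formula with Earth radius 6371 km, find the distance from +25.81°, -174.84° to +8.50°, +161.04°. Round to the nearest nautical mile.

Δλ = 161.04 − -174.84 = 335.88°; wrapped into (−180°, 180°]: -24.12°.
Δφ = 8.50 − 25.81 = -17.31°.
a = sin²(Δφ/2) + cos φ₁ · cos φ₂ · sin²(Δλ/2) = 0.061513.
c = 2·atan2(√a, √(1−a)) = 0.50127 rad → d = 6371·c ≈ 3193.58 km ≈ 1724.40 nmi.

1724 nmi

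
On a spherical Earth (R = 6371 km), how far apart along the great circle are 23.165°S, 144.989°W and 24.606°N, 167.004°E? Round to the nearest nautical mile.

Δλ = 167.004 − -144.989 = 311.993°; wrapped into (−180°, 180°]: -48.007°.
Δφ = 24.606 − -23.165 = 47.771°.
a = sin²(Δφ/2) + cos φ₁ · cos φ₂ · sin²(Δλ/2) = 0.302275.
c = 2·atan2(√a, √(1−a)) = 1.16424 rad → d = 6371·c ≈ 7417.37 km ≈ 4005.06 nmi.

4005 nmi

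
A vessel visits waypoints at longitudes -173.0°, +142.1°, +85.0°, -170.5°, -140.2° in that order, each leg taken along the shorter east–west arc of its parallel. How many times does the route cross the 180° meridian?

Leg 1: -173.0° → +142.1°, shortest Δλ = -44.9° (west) — crosses 180°.
Leg 2: +142.1° → +85.0°, shortest Δλ = -57.1° (west) — does not cross 180°.
Leg 3: +85.0° → -170.5°, shortest Δλ = 104.5° (east) — crosses 180°.
Leg 4: -170.5° → -140.2°, shortest Δλ = 30.3° (east) — does not cross 180°.
Total crossings: 2.

2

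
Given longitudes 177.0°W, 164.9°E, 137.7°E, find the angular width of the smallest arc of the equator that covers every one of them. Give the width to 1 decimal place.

Sort the longitudes: -177.0°, +137.7°, +164.9°.
Eastward gaps between consecutive values (wrapping around): 314.7°, 27.2°, 18.1°.
Largest gap = 314.7° ⇒ minimal covering band is its complement: 360° − 314.7° = 45.3°.
Band runs from +137.7° eastward to -177.0°, crossing the antimeridian.

45.3°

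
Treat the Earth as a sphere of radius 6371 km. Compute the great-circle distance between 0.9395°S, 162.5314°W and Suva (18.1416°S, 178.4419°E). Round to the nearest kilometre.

Δλ = 178.4419 − -162.5314 = 340.9733°; wrapped into (−180°, 180°]: -19.0267°.
Δφ = -18.1416 − -0.9395 = -17.2021°.
a = sin²(Δφ/2) + cos φ₁ · cos φ₂ · sin²(Δλ/2) = 0.048321.
c = 2·atan2(√a, √(1−a)) = 0.44326 rad → d = 6371·c ≈ 2824.03 km.

2824 km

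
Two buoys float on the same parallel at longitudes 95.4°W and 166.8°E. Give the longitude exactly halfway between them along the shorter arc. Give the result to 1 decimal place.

144.3°W

Signed shortest Δλ from -95.4° to +166.8° is -97.8°.
Midpoint longitude = -95.4° + (-97.8°)/2 = -95.4° − 48.9° = -144.3°.
(The naïve average (-95.4 + +166.8)/2 = 35.7° is on the wrong side of the globe.)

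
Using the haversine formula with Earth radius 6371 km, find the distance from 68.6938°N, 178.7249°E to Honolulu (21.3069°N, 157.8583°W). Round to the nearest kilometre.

5507 km

Δλ = -157.8583 − 178.7249 = -336.5832°; wrapped into (−180°, 180°]: 23.4168°.
Δφ = 21.3069 − 68.6938 = -47.3869°.
a = sin²(Δφ/2) + cos φ₁ · cos φ₂ · sin²(Δλ/2) = 0.175418.
c = 2·atan2(√a, √(1−a)) = 0.86431 rad → d = 6371·c ≈ 5506.53 km.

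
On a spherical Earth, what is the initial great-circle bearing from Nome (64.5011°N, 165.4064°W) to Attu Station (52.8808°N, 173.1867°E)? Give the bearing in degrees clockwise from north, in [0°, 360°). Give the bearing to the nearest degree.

233°

Δλ = 173.1867 − -165.4064 = 338.5931°; wrapped into (−180°, 180°]: -21.4069°.
θ = atan2( sin Δλ · cos φ₂ , cos φ₁ · sin φ₂ − sin φ₁ · cos φ₂ · cos Δλ )
  = atan2(-0.22026, -0.16385) = -126.645° → normalised to [0°, 360°): 233.355°.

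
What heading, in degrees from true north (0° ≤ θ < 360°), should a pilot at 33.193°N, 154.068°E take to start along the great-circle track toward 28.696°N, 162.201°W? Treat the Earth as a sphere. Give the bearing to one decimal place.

84.8°

Δλ = -162.201 − 154.068 = -316.269°; wrapped into (−180°, 180°]: 43.731°.
θ = atan2( sin Δλ · cos φ₂ , cos φ₁ · sin φ₂ − sin φ₁ · cos φ₂ · cos Δλ )
  = atan2(0.60637, 0.05481) = 84.835° → normalised to [0°, 360°): 84.835°.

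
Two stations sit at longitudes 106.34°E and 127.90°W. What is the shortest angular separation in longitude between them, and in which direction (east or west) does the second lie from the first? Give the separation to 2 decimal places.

Raw difference: -127.90 − 106.34 = -234.24°.
Normalise into (−180°, 180°]: -234.24° + 360° = 125.76°.
Positive ⇒ the second point lies to the east; separation 125.76°.

125.76° east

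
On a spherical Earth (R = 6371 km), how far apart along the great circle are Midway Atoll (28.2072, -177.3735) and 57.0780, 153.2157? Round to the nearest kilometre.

3949 km

Δλ = 153.2157 − -177.3735 = 330.5892°; wrapped into (−180°, 180°]: -29.4108°.
Δφ = 57.0780 − 28.2072 = 28.8708°.
a = sin²(Δφ/2) + cos φ₁ · cos φ₂ · sin²(Δλ/2) = 0.093008.
c = 2·atan2(√a, √(1−a)) = 0.61982 rad → d = 6371·c ≈ 3948.86 km.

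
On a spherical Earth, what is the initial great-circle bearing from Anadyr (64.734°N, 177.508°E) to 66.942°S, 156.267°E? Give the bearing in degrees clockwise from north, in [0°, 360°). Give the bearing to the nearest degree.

191°

Δλ = 156.267 − 177.508 = -21.241°.
θ = atan2( sin Δλ · cos φ₂ , cos φ₁ · sin φ₂ − sin φ₁ · cos φ₂ · cos Δλ )
  = atan2(-0.14190, -0.72285) = -168.894° → normalised to [0°, 360°): 191.106°.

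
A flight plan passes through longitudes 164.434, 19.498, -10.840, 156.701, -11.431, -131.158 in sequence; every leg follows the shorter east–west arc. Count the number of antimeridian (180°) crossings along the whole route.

Leg 1: +164.434° → +19.498°, shortest Δλ = -144.936° (west) — does not cross 180°.
Leg 2: +19.498° → -10.840°, shortest Δλ = -30.338° (west) — does not cross 180°.
Leg 3: -10.840° → +156.701°, shortest Δλ = 167.541° (east) — does not cross 180°.
Leg 4: +156.701° → -11.431°, shortest Δλ = -168.132° (west) — does not cross 180°.
Leg 5: -11.431° → -131.158°, shortest Δλ = -119.727° (west) — does not cross 180°.
Total crossings: 0.

0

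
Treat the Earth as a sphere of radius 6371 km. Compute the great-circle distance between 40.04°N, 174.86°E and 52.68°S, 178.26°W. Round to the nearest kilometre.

Δλ = -178.26 − 174.86 = -353.12°; wrapped into (−180°, 180°]: 6.88°.
Δφ = -52.68 − 40.04 = -92.72°.
a = sin²(Δφ/2) + cos φ₁ · cos φ₂ · sin²(Δλ/2) = 0.525399.
c = 2·atan2(√a, √(1−a)) = 1.62162 rad → d = 6371·c ≈ 10331.31 km.

10331 km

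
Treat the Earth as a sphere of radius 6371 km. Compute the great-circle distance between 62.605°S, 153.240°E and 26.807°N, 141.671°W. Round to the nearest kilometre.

11469 km

Δλ = -141.671 − 153.240 = -294.911°; wrapped into (−180°, 180°]: 65.089°.
Δφ = 26.807 − -62.605 = 89.412°.
a = sin²(Δφ/2) + cos φ₁ · cos φ₂ · sin²(Δλ/2) = 0.613716.
c = 2·atan2(√a, √(1−a)) = 1.80024 rad → d = 6371·c ≈ 11469.30 km.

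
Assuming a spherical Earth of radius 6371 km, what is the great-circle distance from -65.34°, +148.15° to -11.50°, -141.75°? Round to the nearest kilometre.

7930 km

Δλ = -141.75 − 148.15 = -289.90°; wrapped into (−180°, 180°]: 70.10°.
Δφ = -11.50 − -65.34 = 53.84°.
a = sin²(Δφ/2) + cos φ₁ · cos φ₂ · sin²(Δλ/2) = 0.339824.
c = 2·atan2(√a, √(1−a)) = 1.24470 rad → d = 6371·c ≈ 7929.95 km.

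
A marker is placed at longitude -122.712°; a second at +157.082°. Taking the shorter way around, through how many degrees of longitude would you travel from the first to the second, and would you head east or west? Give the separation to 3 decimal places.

80.206° west

Raw difference: 157.082 − -122.712 = 279.794°.
Normalise into (−180°, 180°]: 279.794° − 360° = -80.206°.
Negative ⇒ the second point lies to the west; separation 80.206°.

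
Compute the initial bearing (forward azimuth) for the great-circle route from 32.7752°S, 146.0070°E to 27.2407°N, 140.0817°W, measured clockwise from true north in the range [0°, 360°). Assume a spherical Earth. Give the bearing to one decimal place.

Δλ = -140.0817 − 146.0070 = -286.0887°; wrapped into (−180°, 180°]: 73.9113°.
θ = atan2( sin Δλ · cos φ₂ , cos φ₁ · sin φ₂ − sin φ₁ · cos φ₂ · cos Δλ )
  = atan2(0.85427, 0.51824) = 58.757° → normalised to [0°, 360°): 58.757°.

58.8°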